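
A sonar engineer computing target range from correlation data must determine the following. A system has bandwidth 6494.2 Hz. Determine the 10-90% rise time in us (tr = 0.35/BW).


Rise time from bandwidth relationship:
tr = 0.35 / BW
   = 0.35 / 6494.2
   = 5.389424409e-05 s
   = 53.8942 us

53.8942 us


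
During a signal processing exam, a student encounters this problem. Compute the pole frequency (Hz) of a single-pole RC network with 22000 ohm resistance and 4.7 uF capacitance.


Cutoff frequency of a first-order RC filter:
fc = 1 / (2 * pi * R * C)
C = 4.7 uF = 4.7e-06 F
fc = 1 / (2 * pi * 22000 * 4.7e-06)
   = 1 / 0.64968136076237
   = 1.539216 Hz

1.539216 Hz


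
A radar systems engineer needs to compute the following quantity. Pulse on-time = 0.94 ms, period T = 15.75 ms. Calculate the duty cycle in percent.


Duty cycle as a percentage:
DC = (t_on / T) * 100
   = (0.94 / 15.75) * 100
   = 0.059683 * 100
   = 5.97 %

5.97 %


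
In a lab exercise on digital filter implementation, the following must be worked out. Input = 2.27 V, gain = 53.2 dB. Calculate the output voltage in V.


Output voltage from dB gain:
V_out = V_in * 10^(gain_dB / 20)
      = 2.27 * 10^(53.2 / 20)
      = 2.27 * 457.08819
      = 1037.5902 V

1037.5902 V


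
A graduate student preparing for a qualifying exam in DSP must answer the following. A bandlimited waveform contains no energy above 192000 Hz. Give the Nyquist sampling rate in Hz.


The Nyquist rate is twice the maximum frequency component.
fs_min = 2 * fmax
      = 2 * 192000
      = 384000 Hz

384000


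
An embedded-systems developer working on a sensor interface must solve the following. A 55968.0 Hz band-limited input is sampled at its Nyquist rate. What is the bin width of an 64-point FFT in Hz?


Step 1 — Nyquist sampling rate:
fs = 2 * fmax = 2 * 55968.0 = 111936.0 Hz

Step 2 — DFT bin spacing:
df = fs / N = 111936.0 / 64 = 1749.0 Hz

1749.0 Hz


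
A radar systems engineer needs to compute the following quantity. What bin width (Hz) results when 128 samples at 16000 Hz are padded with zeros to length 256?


Frequency resolution after zero-padding:
N_padded = 128 * 2 = 256
df = fs / N_padded
   = 16000 / 256
   = 62.5 Hz

62.5 Hz


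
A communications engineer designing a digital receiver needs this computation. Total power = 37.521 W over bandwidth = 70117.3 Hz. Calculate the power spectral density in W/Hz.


Power spectral density:
PSD = P / BW
    = 37.521 / 70117.3
    = 0.00053512 W/Hz

0.00053512 W/Hz


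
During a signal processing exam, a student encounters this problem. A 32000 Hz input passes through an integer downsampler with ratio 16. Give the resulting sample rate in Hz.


Decimation reduces the sample rate:
fs_out = fs_in / M
       = 32000 / 16
       = 2000.0 Hz

2000.0 Hz


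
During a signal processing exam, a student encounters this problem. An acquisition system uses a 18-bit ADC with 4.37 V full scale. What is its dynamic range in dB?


Dynamic range from full-scale to LSB:
V_min = V_max / 2^bits = 4.37 / 2^18
DR = 20 * log10(V_max / V_min)
   = 20 * log10(2^18)
   = 20 * 18 * log10(2)
   = 108.37 dB

108.37 dB


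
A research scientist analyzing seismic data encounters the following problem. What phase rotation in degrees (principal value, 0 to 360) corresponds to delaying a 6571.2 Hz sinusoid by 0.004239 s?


Phase shift from frequency and time delay:
phi = 360 * f * t_delay
    = 360 * 6571.2 * 0.004239
    = 10027.91 degrees
    mod 360 = 307.91 degrees

307.91 degrees


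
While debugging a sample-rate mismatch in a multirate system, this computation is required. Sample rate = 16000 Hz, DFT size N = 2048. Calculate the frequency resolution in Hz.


DFT frequency resolution:
df = fs / N
   = 16000 / 2048
   = 7.8125 Hz

7.8125 Hz


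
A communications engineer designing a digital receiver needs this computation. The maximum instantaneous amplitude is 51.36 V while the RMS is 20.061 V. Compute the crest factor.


Crest factor is the ratio of peak to RMS:
CF = V_peak / V_rms
   = 51.36 / 20.061
   = 2.5602

2.5602


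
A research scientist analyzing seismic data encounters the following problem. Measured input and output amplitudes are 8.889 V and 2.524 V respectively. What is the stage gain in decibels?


Voltage gain in dB:
G = 20 * log10(Vout / Vin)
  = 20 * log10(2.524 / 8.889)
  = 20 * log10(0.283946)
  = 20 * -0.546764
  = -10.94 dB

-10.94 dB


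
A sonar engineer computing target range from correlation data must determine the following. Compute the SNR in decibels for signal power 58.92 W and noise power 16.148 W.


SNR in decibels:
SNR = 10 * log10(Ps / Pn)
    = 10 * log10(58.92 / 16.148)
    = 10 * log10(3.6487)
    = 10 * 0.5621
    = 5.62 dB

5.62 dB


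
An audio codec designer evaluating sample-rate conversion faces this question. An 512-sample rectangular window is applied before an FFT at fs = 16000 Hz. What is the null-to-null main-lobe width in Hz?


Main lobe width for a rectangular window:
Width = 2 * fs / N
      = 2 * 16000 / 512
      = 32000 / 512
      = 62.5 Hz

62.5 Hz


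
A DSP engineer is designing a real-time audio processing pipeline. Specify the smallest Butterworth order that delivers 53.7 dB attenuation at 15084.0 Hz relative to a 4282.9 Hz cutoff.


Butterworth filter order formula:
n = log10(10^(A/10) - 1) / (2 * log10(f_stop/f_pass))
10^(53.7/10) - 1 = 234421.8815
f_stop/f_pass = 15084.0 / 4282.9 = 3.5219
n = 4.9106 -> ceil = 5

5


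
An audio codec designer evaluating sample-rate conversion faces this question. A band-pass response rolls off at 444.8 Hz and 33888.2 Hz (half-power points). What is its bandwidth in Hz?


Bandwidth is the difference of -3dB frequencies:
BW = f_high - f_low
   = 33888.2 - 444.8
   = 33443.4 Hz

33443.4 Hz


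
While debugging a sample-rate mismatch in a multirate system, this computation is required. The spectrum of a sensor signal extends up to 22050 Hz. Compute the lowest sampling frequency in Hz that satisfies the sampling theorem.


The Nyquist rate is twice the maximum frequency component.
fs_min = 2 * fmax
      = 2 * 22050
      = 44100 Hz

44100


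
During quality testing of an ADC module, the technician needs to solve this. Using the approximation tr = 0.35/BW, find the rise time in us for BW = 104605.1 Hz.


Rise time from bandwidth relationship:
tr = 0.35 / BW
   = 0.35 / 104605.1
   = 3.345917168e-06 s
   = 3.3459 us

3.3459 us


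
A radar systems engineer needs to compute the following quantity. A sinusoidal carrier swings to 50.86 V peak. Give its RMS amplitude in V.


RMS voltage for a sinusoidal waveform:
V_rms = V_peak / sqrt(2)
      = 50.86 / 1.414214
      = 35.963 V

35.963 V


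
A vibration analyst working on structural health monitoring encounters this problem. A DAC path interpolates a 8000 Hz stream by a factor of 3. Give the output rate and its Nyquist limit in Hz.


Step 1 — output sample rate after interpolation by L:
fs_out = L * fs_in = 3 * 8000 = 24000 Hz

Step 2 — Nyquist frequency of the output stream:
f_Nyq = fs_out / 2 = 24000 / 2 = 12000.0 Hz

fs_out = 24000 Hz; f_Nyquist = 12000.0 Hz


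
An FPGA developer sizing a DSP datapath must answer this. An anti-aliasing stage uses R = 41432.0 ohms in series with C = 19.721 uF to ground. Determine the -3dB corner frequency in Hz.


Cutoff frequency of a first-order RC filter:
fc = 1 / (2 * pi * R * C)
C = 19.721 uF = 1.9721e-05 F
fc = 1 / (2 * pi * 41432.0 * 1.9721e-05)
   = 1 / 5.1338680164538
   = 0.194785 Hz

0.194785 Hz


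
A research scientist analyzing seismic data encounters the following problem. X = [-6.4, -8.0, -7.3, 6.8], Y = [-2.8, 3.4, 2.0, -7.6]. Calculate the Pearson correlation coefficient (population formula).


Pearson correlation coefficient (population):
r = cov(X,Y) / (std(X) * std(Y))
Mean X = -3.725, Mean Y = -1.25
Cov(X,Y) = -23.54625
Std(X) = 6.103022, Std(Y) = 4.327528
r = -0.8915

-0.8915


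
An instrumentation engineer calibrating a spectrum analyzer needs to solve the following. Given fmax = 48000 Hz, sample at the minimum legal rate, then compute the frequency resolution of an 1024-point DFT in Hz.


Step 1 — Nyquist sampling rate:
fs = 2 * fmax = 2 * 48000 = 96000 Hz

Step 2 — DFT bin spacing:
df = fs / N = 96000 / 1024 = 93.75 Hz

93.75 Hz


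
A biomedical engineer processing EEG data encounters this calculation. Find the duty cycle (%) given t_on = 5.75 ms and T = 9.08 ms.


Duty cycle as a percentage:
DC = (t_on / T) * 100
   = (5.75 / 9.08) * 100
   = 0.63326 * 100
   = 63.33 %

63.33 %


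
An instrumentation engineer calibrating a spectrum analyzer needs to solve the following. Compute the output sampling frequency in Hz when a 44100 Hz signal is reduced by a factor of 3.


Decimation reduces the sample rate:
fs_out = fs_in / M
       = 44100 / 3
       = 14700.0 Hz

14700.0 Hz


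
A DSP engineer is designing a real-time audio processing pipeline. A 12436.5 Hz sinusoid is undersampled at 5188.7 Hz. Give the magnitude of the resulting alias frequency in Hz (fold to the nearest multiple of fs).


Compute the nearest integer multiple of fs to the signal:
n = round(12436.5 / 5188.7) = 2
f_alias = |12436.5 - 2 * 5188.7|
        = |12436.5 - 10377.4|
        = 2059.1 Hz

2059.1


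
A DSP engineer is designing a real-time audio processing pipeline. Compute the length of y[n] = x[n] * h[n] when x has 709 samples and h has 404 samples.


Linear convolution output length:
L = N + M - 1
  = 709 + 404 - 1
  = 1112 samples

1112


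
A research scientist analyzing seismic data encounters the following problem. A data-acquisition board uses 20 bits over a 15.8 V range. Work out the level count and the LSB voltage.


Step 1 — number of quantization levels:
L = 2^N = 2^20 = 1048576

Step 2 — LSB step size:
delta = Vfs / L
      = 15.8 / 1048576
      = 1.507e-05 V

Levels = 1048576; step size = 1.507e-05 V


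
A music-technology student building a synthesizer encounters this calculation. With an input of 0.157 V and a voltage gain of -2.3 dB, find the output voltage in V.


Output voltage from dB gain:
V_out = V_in * 10^(gain_dB / 20)
      = 0.157 * 10^(-2.3 / 20)
      = 0.157 * 0.767361
      = 0.1205 V

0.1205 V


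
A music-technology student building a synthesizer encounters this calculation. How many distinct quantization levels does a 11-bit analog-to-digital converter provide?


Number of quantization levels = 2^N
= 2^11
= 2048

2048


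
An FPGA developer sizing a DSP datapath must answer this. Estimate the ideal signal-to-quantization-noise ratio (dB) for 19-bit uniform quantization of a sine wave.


Theoretical SNR for a full-scale sinusoid:
SNR = 6.02 * N + 1.76
    = 6.02 * 19 + 1.76
    = 114.38 + 1.76
    = 116.14 dB

116.14 dB


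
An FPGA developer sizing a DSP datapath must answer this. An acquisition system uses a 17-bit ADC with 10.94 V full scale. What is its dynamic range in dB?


Dynamic range from full-scale to LSB:
V_min = V_max / 2^bits = 10.94 / 2^17
DR = 20 * log10(V_max / V_min)
   = 20 * log10(2^17)
   = 20 * 17 * log10(2)
   = 102.35 dB

102.35 dB


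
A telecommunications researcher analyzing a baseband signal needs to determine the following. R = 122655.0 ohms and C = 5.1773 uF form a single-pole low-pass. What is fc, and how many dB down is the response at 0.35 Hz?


Step 1 — cutoff frequency:
fc = 1 / (2*pi*R*C)
C = 5.1773 uF = 5.1773e-06 F
fc = 1 / (2*pi*122655.0*5.1773e-06)
   = 0.250629 Hz

Step 2 — magnitude at f = 0.35 Hz:
|H(f)| = 1 / sqrt(1 + (f/fc)^2)
f/fc = 0.35 / 0.250629 = 1.396486
|H| = 1 / sqrt(1 + 1.950173) = 0.5822054
|H|_dB = 20*log10(0.5822054) = -4.7 dB

fc = 0.250629 Hz; |H(0.35 Hz)| = -4.7 dB


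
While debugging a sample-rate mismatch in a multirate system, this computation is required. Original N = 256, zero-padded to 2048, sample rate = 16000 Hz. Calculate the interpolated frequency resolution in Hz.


Frequency resolution after zero-padding:
N_padded = 256 * 8 = 2048
df = fs / N_padded
   = 16000 / 2048
   = 7.8125 Hz

7.8125 Hz


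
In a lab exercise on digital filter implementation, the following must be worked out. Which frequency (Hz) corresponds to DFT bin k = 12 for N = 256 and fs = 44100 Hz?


Frequency of DFT bin k:
f_k = k * fs / N
    = 12 * 44100 / 256
    = 529200 / 256
    = 2067.188 Hz

2067.188 Hz


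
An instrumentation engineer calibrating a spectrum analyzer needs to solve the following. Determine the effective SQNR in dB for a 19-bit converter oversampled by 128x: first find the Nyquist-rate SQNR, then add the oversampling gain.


Step 1 — baseline SQNR at Nyquist:
SQNR_base = 6.02*N + 1.76
          = 6.02*19 + 1.76
          = 116.14 dB

Step 2 — oversampling processing gain:
G = 10*log10(OSR) = 10*log10(128) = 21.07 dB

Step 3 — total:
SQNR_total = 116.14 + 21.07 = 137.21 dB

Base SQNR = 116.14 dB; oversampled SQNR = 137.21 dB


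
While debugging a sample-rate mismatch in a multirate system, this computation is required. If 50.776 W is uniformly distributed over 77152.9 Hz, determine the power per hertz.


Power spectral density:
PSD = P / BW
    = 50.776 / 77152.9
    = 0.00065812 W/Hz

0.00065812 W/Hz


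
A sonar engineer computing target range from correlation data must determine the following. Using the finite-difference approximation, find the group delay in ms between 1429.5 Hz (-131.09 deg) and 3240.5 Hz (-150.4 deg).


Group delay from phase difference:
tau = -d(phi)/d(omega)
d(phi) = -19.31 deg = -0.337023 rad
d(omega) = 2*pi*(3240.5 - 1429.5) = 11378.8486 rad/s
tau = -(-0.337023) / 11378.8486
    = 0.0296 ms

0.0296 ms


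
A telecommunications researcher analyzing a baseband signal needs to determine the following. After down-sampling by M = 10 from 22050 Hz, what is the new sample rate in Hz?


Decimation reduces the sample rate:
fs_out = fs_in / M
       = 22050 / 10
       = 2205.0 Hz

2205.0 Hz


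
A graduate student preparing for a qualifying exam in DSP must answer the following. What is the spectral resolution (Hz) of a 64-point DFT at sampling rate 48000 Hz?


DFT frequency resolution:
df = fs / N
   = 48000 / 64
   = 750.0 Hz

750.0 Hz


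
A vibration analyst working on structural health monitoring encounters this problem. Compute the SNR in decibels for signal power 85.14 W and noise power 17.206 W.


SNR in decibels:
SNR = 10 * log10(Ps / Pn)
    = 10 * log10(85.14 / 17.206)
    = 10 * log10(4.9483)
    = 10 * 0.6945
    = 6.94 dB

6.94 dB


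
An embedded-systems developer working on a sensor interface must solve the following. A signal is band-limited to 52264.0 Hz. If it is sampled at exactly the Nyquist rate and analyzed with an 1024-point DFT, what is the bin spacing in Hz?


Step 1 — Nyquist sampling rate:
fs = 2 * fmax = 2 * 52264.0 = 104528.0 Hz

Step 2 — DFT bin spacing:
df = fs / N = 104528.0 / 1024 = 102.0781 Hz

102.0781 Hz


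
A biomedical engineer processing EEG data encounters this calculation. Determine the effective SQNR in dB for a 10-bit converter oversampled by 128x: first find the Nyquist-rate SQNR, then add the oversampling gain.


Step 1 — baseline SQNR at Nyquist:
SQNR_base = 6.02*N + 1.76
          = 6.02*10 + 1.76
          = 61.96 dB

Step 2 — oversampling processing gain:
G = 10*log10(OSR) = 10*log10(128) = 21.07 dB

Step 3 — total:
SQNR_total = 61.96 + 21.07 = 83.03 dB

Base SQNR = 61.96 dB; oversampled SQNR = 83.03 dB


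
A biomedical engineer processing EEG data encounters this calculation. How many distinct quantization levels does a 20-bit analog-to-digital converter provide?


Number of quantization levels = 2^N
= 2^20
= 1048576

1048576


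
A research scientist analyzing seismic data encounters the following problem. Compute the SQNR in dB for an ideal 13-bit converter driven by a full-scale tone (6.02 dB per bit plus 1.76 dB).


Theoretical SNR for a full-scale sinusoid:
SNR = 6.02 * N + 1.76
    = 6.02 * 13 + 1.76
    = 78.26 + 1.76
    = 80.02 dB

80.02 dB


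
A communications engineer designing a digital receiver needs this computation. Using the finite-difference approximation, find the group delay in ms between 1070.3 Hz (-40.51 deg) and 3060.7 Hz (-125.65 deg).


Group delay from phase difference:
tau = -d(phi)/d(omega)
d(phi) = -85.14 deg = -1.485973 rad
d(omega) = 2*pi*(3060.7 - 1070.3) = 12506.052 rad/s
tau = -(-1.485973) / 12506.052
    = 0.1188 ms

0.1188 ms


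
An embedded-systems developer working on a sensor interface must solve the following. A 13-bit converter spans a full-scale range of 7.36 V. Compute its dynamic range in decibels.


Dynamic range from full-scale to LSB:
V_min = V_max / 2^bits = 7.36 / 2^13
DR = 20 * log10(V_max / V_min)
   = 20 * log10(2^13)
   = 20 * 13 * log10(2)
   = 78.27 dB

78.27 dB


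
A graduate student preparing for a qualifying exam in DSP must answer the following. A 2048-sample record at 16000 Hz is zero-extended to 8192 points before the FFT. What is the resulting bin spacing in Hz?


Frequency resolution after zero-padding:
N_padded = 2048 * 4 = 8192
df = fs / N_padded
   = 16000 / 8192
   = 1.9531 Hz

1.9531 Hz


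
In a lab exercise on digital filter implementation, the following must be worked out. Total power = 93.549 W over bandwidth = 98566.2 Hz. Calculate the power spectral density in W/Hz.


Power spectral density:
PSD = P / BW
    = 93.549 / 98566.2
    = 0.0009491 W/Hz

0.0009491 W/Hz


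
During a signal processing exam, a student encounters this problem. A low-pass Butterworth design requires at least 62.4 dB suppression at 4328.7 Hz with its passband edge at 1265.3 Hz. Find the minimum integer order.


Butterworth filter order formula:
n = log10(10^(A/10) - 1) / (2 * log10(f_stop/f_pass))
10^(62.4/10) - 1 = 1737799.8287
f_stop/f_pass = 4328.7 / 1265.3 = 3.4211
n = 5.8409 -> ceil = 6

6


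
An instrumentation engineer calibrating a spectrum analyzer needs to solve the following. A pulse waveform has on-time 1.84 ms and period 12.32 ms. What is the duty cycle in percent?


Duty cycle as a percentage:
DC = (t_on / T) * 100
   = (1.84 / 12.32) * 100
   = 0.149351 * 100
   = 14.94 %

14.94 %


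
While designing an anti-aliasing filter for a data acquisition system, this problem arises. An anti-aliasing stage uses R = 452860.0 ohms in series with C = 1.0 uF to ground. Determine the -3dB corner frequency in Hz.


Cutoff frequency of a first-order RC filter:
fc = 1 / (2 * pi * R * C)
C = 1.0 uF = 1e-06 F
fc = 1 / (2 * pi * 452860.0 * 1e-06)
   = 1 / 2.8454032982093
   = 0.351444 Hz

0.351444 Hz


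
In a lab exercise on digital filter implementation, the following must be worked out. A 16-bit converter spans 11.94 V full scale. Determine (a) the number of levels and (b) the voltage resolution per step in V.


Step 1 — number of quantization levels:
L = 2^N = 2^16 = 65536

Step 2 — LSB step size:
delta = Vfs / L
      = 11.94 / 65536
      = 0.00018219 V

Levels = 65536; step size = 0.00018219 V


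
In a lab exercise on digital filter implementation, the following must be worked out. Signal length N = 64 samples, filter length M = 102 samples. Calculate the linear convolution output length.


Linear convolution output length:
L = N + M - 1
  = 64 + 102 - 1
  = 165 samples

165


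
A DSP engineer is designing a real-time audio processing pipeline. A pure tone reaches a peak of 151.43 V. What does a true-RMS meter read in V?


RMS voltage for a sinusoidal waveform:
V_rms = V_peak / sqrt(2)
      = 151.43 / 1.414214
      = 107.077 V

107.077 V


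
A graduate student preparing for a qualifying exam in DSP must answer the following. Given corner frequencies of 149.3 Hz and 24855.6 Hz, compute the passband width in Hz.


Bandwidth is the difference of -3dB frequencies:
BW = f_high - f_low
   = 24855.6 - 149.3
   = 24706.3 Hz

24706.3 Hz


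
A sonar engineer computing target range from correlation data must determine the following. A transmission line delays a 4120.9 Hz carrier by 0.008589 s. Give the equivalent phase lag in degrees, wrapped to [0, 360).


Phase shift from frequency and time delay:
phi = 360 * f * t_delay
    = 360 * 4120.9 * 0.008589
    = 12741.99 degrees
    mod 360 = 141.99 degrees

141.99 degrees


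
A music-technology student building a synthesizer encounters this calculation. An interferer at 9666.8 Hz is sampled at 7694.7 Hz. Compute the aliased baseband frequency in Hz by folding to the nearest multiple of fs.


Compute the nearest integer multiple of fs to the signal:
n = round(9666.8 / 7694.7) = 1
f_alias = |9666.8 - 1 * 7694.7|
        = |9666.8 - 7694.7|
        = 1972.1 Hz

1972.1


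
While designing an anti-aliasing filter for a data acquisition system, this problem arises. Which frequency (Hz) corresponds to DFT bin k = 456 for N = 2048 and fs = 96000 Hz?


Frequency of DFT bin k:
f_k = k * fs / N
    = 456 * 96000 / 2048
    = 43776000 / 2048
    = 21375.0 Hz

21375.0 Hz


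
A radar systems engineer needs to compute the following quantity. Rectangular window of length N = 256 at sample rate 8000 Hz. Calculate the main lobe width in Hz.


Main lobe width for a rectangular window:
Width = 2 * fs / N
      = 2 * 8000 / 256
      = 16000 / 256
      = 62.5 Hz

62.5 Hz


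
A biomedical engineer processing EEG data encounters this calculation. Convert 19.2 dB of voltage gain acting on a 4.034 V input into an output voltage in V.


Output voltage from dB gain:
V_out = V_in * 10^(gain_dB / 20)
      = 4.034 * 10^(19.2 / 20)
      = 4.034 * 9.120108
      = 36.7905 V

36.7905 V


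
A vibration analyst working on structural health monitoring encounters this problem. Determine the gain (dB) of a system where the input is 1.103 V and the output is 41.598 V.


Voltage gain in dB:
G = 20 * log10(Vout / Vin)
  = 20 * log10(41.598 / 1.103)
  = 20 * log10(37.713509)
  = 20 * 1.576497
  = 31.53 dB

31.53 dB


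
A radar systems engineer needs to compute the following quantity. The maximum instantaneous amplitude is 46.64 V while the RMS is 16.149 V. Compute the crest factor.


Crest factor is the ratio of peak to RMS:
CF = V_peak / V_rms
   = 46.64 / 16.149
   = 2.8881

2.8881


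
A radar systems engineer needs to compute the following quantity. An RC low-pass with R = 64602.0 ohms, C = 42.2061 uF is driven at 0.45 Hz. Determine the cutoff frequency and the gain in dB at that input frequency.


Step 1 — cutoff frequency:
fc = 1 / (2*pi*R*C)
C = 42.2061 uF = 4.22061e-05 F
fc = 1 / (2*pi*64602.0*4.22061e-05)
   = 0.0583712 Hz

Step 2 — magnitude at f = 0.45 Hz:
|H(f)| = 1 / sqrt(1 + (f/fc)^2)
f/fc = 0.45 / 0.0583712 = 7.709281
|H| = 1 / sqrt(1 + 59.433014) = 0.1286361
|H|_dB = 20*log10(0.1286361) = -17.81 dB

fc = 0.0583712 Hz; |H(0.45 Hz)| = -17.81 dB


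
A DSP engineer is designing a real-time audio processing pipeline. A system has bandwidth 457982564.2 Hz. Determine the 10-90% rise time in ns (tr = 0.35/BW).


Rise time from bandwidth relationship:
tr = 0.35 / BW
   = 0.35 / 457982564.2
   = 7.642212332e-10 s
   = 0.7642 ns

0.7642 ns


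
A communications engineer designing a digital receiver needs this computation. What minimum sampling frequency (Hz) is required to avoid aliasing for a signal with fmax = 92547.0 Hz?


The Nyquist rate is twice the maximum frequency component.
fs_min = 2 * fmax
      = 2 * 92547.0
      = 185094.0 Hz

185094.0


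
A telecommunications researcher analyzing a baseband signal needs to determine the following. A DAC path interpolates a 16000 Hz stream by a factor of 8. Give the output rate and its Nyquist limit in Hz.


Step 1 — output sample rate after interpolation by L:
fs_out = L * fs_in = 8 * 16000 = 128000 Hz

Step 2 — Nyquist frequency of the output stream:
f_Nyq = fs_out / 2 = 128000 / 2 = 64000.0 Hz

fs_out = 128000 Hz; f_Nyquist = 64000.0 Hz


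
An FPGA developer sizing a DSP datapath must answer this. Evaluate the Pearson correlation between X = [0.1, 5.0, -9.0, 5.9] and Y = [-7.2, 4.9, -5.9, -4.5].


Pearson correlation coefficient (population):
r = cov(X,Y) / (std(X) * std(Y))
Mean X = 0.5, Mean Y = -3.175
Cov(X,Y) = 14.17
Std(X) = 5.912275, Std(Y) = 4.758873
r = 0.5036

0.5036


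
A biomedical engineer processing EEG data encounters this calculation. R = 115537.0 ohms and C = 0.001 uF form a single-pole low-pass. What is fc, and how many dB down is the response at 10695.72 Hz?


Step 1 — cutoff frequency:
fc = 1 / (2*pi*R*C)
C = 0.001 uF = 1e-09 F
fc = 1 / (2*pi*115537.0*1e-09)
   = 1377.524 Hz

Step 2 — magnitude at f = 10695.72 Hz:
|H(f)| = 1 / sqrt(1 + (f/fc)^2)
f/fc = 10695.72 / 1377.524 = 7.764453
|H| = 1 / sqrt(1 + 60.28673) = 0.127737
|H|_dB = 20*log10(0.127737) = -17.87 dB

fc = 1377.524 Hz; |H(10695.72 Hz)| = -17.87 dB


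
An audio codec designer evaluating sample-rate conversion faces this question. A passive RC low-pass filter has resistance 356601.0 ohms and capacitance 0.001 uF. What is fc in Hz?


Cutoff frequency of a first-order RC filter:
fc = 1 / (2 * pi * R * C)
C = 0.001 uF = 1e-09 F
fc = 1 / (2 * pi * 356601.0 * 1e-09)
   = 1 / 0.0022405901637255
   = 446.310984 Hz

446.310984 Hz


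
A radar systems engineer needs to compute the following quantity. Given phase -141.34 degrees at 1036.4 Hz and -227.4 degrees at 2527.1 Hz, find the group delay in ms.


Group delay from phase difference:
tau = -d(phi)/d(omega)
d(phi) = -86.06 deg = -1.50203 rad
d(omega) = 2*pi*(2527.1 - 1036.4) = 9366.3443 rad/s
tau = -(-1.50203) / 9366.3443
    = 0.1604 ms

0.1604 ms


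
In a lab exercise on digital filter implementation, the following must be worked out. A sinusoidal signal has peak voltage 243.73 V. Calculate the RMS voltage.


RMS voltage for a sinusoidal waveform:
V_rms = V_peak / sqrt(2)
      = 243.73 / 1.414214
      = 172.343 V

172.343 V


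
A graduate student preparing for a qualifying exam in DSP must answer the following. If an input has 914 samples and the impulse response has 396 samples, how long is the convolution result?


Linear convolution output length:
L = N + M - 1
  = 914 + 396 - 1
  = 1309 samples

1309


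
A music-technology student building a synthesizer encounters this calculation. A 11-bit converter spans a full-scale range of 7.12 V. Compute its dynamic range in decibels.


Dynamic range from full-scale to LSB:
V_min = V_max / 2^bits = 7.12 / 2^11
DR = 20 * log10(V_max / V_min)
   = 20 * log10(2^11)
   = 20 * 11 * log10(2)
   = 66.23 dB

66.23 dB


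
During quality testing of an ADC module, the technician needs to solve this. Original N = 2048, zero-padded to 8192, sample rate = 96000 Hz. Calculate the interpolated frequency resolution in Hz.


Frequency resolution after zero-padding:
N_padded = 2048 * 4 = 8192
df = fs / N_padded
   = 96000 / 8192
   = 11.7188 Hz

11.7188 Hz


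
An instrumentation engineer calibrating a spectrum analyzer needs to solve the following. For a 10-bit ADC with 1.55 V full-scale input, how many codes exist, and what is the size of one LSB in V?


Step 1 — number of quantization levels:
L = 2^N = 2^10 = 1024

Step 2 — LSB step size:
delta = Vfs / L
      = 1.55 / 1024
      = 0.00151367 V

Levels = 1024; step size = 0.00151367 V


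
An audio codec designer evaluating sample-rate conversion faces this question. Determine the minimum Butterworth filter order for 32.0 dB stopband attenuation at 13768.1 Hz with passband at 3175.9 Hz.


Butterworth filter order formula:
n = log10(10^(A/10) - 1) / (2 * log10(f_stop/f_pass))
10^(32.0/10) - 1 = 1583.8932
f_stop/f_pass = 13768.1 / 3175.9 = 4.3352
n = 2.5115 -> ceil = 3

3


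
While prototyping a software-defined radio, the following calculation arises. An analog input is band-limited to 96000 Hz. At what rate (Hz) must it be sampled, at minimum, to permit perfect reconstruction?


The Nyquist rate is twice the maximum frequency component.
fs_min = 2 * fmax
      = 2 * 96000
      = 192000 Hz

192000


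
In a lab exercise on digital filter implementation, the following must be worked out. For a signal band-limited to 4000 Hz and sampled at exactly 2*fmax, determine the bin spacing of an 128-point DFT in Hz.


Step 1 — Nyquist sampling rate:
fs = 2 * fmax = 2 * 4000 = 8000 Hz

Step 2 — DFT bin spacing:
df = fs / N = 8000 / 128 = 62.5 Hz

62.5 Hz


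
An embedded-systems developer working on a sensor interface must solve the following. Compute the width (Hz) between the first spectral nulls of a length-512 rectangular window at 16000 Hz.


Main lobe width for a rectangular window:
Width = 2 * fs / N
      = 2 * 16000 / 512
      = 32000 / 512
      = 62.5 Hz

62.5 Hz


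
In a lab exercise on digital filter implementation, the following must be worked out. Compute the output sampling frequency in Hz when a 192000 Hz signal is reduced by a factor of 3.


Decimation reduces the sample rate:
fs_out = fs_in / M
       = 192000 / 3
       = 64000.0 Hz

64000.0 Hz


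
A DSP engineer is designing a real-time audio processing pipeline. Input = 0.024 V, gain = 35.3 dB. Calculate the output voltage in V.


Output voltage from dB gain:
V_out = V_in * 10^(gain_dB / 20)
      = 0.024 * 10^(35.3 / 20)
      = 0.024 * 58.210322
      = 1.397 V

1.397 V


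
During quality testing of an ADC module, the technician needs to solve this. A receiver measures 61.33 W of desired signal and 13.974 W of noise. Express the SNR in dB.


SNR in decibels:
SNR = 10 * log10(Ps / Pn)
    = 10 * log10(61.33 / 13.974)
    = 10 * log10(4.3889)
    = 10 * 0.6424
    = 6.42 dB

6.42 dB


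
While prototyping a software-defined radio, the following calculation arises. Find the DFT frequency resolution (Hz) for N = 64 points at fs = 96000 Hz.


DFT frequency resolution:
df = fs / N
   = 96000 / 64
   = 1500.0 Hz

1500.0 Hz


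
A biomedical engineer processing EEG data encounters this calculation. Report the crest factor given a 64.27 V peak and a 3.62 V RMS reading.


Crest factor is the ratio of peak to RMS:
CF = V_peak / V_rms
   = 64.27 / 3.62
   = 17.7541

17.7541


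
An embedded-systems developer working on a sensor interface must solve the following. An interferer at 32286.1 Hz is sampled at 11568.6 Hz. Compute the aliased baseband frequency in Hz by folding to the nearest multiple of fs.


Compute the nearest integer multiple of fs to the signal:
n = round(32286.1 / 11568.6) = 3
f_alias = |32286.1 - 3 * 11568.6|
        = |32286.1 - 34705.8|
        = 2419.7 Hz

2419.7


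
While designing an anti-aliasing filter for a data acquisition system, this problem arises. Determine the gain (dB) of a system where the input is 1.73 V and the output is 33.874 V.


Voltage gain in dB:
G = 20 * log10(Vout / Vin)
  = 20 * log10(33.874 / 1.73)
  = 20 * log10(19.580347)
  = 20 * 1.29182
  = 25.84 dB

25.84 dB


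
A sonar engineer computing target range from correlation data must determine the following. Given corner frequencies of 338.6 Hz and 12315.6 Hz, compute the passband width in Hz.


Bandwidth is the difference of -3dB frequencies:
BW = f_high - f_low
   = 12315.6 - 338.6
   = 11977.0 Hz

11977.0 Hz


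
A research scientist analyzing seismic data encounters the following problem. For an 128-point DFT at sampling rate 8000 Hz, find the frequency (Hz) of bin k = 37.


Frequency of DFT bin k:
f_k = k * fs / N
    = 37 * 8000 / 128
    = 296000 / 128
    = 2312.5 Hz

2312.5 Hz


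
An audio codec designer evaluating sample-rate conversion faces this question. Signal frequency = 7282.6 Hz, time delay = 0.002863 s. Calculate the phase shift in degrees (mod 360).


Phase shift from frequency and time delay:
phi = 360 * f * t_delay
    = 360 * 7282.6 * 0.002863
    = 7506.03 degrees
    mod 360 = 306.03 degrees

306.03 degrees


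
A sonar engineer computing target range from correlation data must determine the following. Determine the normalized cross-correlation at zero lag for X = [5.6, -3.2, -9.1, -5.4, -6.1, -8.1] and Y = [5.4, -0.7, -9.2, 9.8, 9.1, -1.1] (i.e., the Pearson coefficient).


Pearson correlation coefficient (population):
r = cov(X,Y) / (std(X) * std(Y))
Mean X = -4.3833, Mean Y = 2.2167
Cov(X,Y) = 12.496389
Std(X) = 4.849542, Std(Y) = 6.644149
r = 0.3878

0.3878


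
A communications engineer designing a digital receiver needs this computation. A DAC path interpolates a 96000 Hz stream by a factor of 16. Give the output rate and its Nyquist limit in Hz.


Step 1 — output sample rate after interpolation by L:
fs_out = L * fs_in = 16 * 96000 = 1536000 Hz

Step 2 — Nyquist frequency of the output stream:
f_Nyq = fs_out / 2 = 1536000 / 2 = 768000.0 Hz

fs_out = 1536000 Hz; f_Nyquist = 768000.0 Hz


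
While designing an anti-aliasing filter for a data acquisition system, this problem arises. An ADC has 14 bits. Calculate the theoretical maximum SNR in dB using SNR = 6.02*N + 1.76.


Theoretical SNR for a full-scale sinusoid:
SNR = 6.02 * N + 1.76
    = 6.02 * 14 + 1.76
    = 84.28 + 1.76
    = 86.04 dB

86.04 dB


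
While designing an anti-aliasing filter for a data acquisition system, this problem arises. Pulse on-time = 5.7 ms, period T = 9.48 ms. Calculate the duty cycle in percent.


Duty cycle as a percentage:
DC = (t_on / T) * 100
   = (5.7 / 9.48) * 100
   = 0.601266 * 100
   = 60.13 %

60.13 %


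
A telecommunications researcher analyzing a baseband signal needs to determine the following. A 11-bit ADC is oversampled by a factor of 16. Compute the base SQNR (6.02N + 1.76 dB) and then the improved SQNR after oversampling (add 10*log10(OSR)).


Step 1 — baseline SQNR at Nyquist:
SQNR_base = 6.02*N + 1.76
          = 6.02*11 + 1.76
          = 67.98 dB

Step 2 — oversampling processing gain:
G = 10*log10(OSR) = 10*log10(16) = 12.04 dB

Step 3 — total:
SQNR_total = 67.98 + 12.04 = 80.02 dB

Base SQNR = 67.98 dB; oversampled SQNR = 80.02 dB


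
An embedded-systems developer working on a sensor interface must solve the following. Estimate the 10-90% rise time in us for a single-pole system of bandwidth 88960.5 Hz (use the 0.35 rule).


Rise time from bandwidth relationship:
tr = 0.35 / BW
   = 0.35 / 88960.5
   = 3.934330405e-06 s
   = 3.9343 us

3.9343 us


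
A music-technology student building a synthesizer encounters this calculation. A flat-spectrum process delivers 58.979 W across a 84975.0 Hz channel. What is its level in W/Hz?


Power spectral density:
PSD = P / BW
    = 58.979 / 84975.0
    = 0.00069407 W/Hz

0.00069407 W/Hz


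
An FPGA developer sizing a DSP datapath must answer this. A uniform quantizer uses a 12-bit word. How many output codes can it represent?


Number of quantization levels = 2^N
= 2^12
= 4096

4096


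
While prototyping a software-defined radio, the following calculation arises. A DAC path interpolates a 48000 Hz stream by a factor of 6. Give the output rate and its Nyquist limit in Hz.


Step 1 — output sample rate after interpolation by L:
fs_out = L * fs_in = 6 * 48000 = 288000 Hz

Step 2 — Nyquist frequency of the output stream:
f_Nyq = fs_out / 2 = 288000 / 2 = 144000.0 Hz

fs_out = 288000 Hz; f_Nyquist = 144000.0 Hz


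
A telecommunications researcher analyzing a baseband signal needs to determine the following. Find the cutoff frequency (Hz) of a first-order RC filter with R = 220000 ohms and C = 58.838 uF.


Cutoff frequency of a first-order RC filter:
fc = 1 / (2 * pi * R * C)
C = 58.838 uF = 5.8838e-05 F
fc = 1 / (2 * pi * 220000 * 5.8838e-05)
   = 1 / 81.331812562843
   = 0.012295 Hz

0.012295 Hz


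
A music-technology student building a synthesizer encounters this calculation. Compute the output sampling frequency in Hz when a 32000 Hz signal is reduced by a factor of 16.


Decimation reduces the sample rate:
fs_out = fs_in / M
       = 32000 / 16
       = 2000.0 Hz

2000.0 Hz


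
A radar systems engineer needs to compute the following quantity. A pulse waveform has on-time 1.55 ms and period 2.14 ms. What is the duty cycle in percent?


Duty cycle as a percentage:
DC = (t_on / T) * 100
   = (1.55 / 2.14) * 100
   = 0.724299 * 100
   = 72.43 %

72.43 %


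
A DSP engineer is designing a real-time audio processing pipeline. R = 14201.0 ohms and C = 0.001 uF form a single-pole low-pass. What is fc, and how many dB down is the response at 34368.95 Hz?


Step 1 — cutoff frequency:
fc = 1 / (2*pi*R*C)
C = 0.001 uF = 1e-09 F
fc = 1 / (2*pi*14201.0*1e-09)
   = 11207.305 Hz

Step 2 — magnitude at f = 34368.95 Hz:
|H(f)| = 1 / sqrt(1 + (f/fc)^2)
f/fc = 34368.95 / 11207.305 = 3.066656
|H| = 1 / sqrt(1 + 9.404379) = 0.3100216
|H|_dB = 20*log10(0.3100216) = -10.17 dB

fc = 11207.305 Hz; |H(34368.95 Hz)| = -10.17 dB


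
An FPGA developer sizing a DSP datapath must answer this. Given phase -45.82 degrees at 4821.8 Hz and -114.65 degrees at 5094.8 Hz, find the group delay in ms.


Group delay from phase difference:
tau = -d(phi)/d(omega)
d(phi) = -68.83 deg = -1.20131 rad
d(omega) = 2*pi*(5094.8 - 4821.8) = 1715.3096 rad/s
tau = -(-1.20131) / 1715.3096
    = 0.7003 ms

0.7003 ms


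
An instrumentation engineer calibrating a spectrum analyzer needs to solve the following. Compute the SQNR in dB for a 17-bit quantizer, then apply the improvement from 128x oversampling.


Step 1 — baseline SQNR at Nyquist:
SQNR_base = 6.02*N + 1.76
          = 6.02*17 + 1.76
          = 104.1 dB

Step 2 — oversampling processing gain:
G = 10*log10(OSR) = 10*log10(128) = 21.07 dB

Step 3 — total:
SQNR_total = 104.1 + 21.07 = 125.17 dB

Base SQNR = 104.1 dB; oversampled SQNR = 125.17 dB


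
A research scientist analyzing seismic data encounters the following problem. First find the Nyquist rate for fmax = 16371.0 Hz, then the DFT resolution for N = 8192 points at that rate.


Step 1 — Nyquist sampling rate:
fs = 2 * fmax = 2 * 16371.0 = 32742.0 Hz

Step 2 — DFT bin spacing:
df = fs / N = 32742.0 / 8192 = 3.9968 Hz

3.9968 Hz


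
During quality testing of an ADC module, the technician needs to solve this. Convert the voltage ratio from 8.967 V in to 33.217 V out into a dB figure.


Voltage gain in dB:
G = 20 * log10(Vout / Vin)
  = 20 * log10(33.217 / 8.967)
  = 20 * log10(3.70436)
  = 20 * 0.568713
  = 11.37 dB

11.37 dB


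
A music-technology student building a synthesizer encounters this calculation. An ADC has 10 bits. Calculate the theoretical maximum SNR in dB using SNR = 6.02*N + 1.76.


Theoretical SNR for a full-scale sinusoid:
SNR = 6.02 * N + 1.76
    = 6.02 * 10 + 1.76
    = 60.2 + 1.76
    = 61.96 dB

61.96 dB


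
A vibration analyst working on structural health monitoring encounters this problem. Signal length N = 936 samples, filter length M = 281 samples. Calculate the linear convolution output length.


Linear convolution output length:
L = N + M - 1
  = 936 + 281 - 1
  = 1216 samples

1216


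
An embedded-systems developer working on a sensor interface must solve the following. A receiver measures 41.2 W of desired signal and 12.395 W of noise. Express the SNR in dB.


SNR in decibels:
SNR = 10 * log10(Ps / Pn)
    = 10 * log10(41.2 / 12.395)
    = 10 * log10(3.3239)
    = 10 * 0.5217
    = 5.22 dB

5.22 dB


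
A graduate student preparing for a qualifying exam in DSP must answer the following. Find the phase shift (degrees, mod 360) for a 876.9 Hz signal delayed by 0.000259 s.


Phase shift from frequency and time delay:
phi = 360 * f * t_delay
    = 360 * 876.9 * 0.000259
    = 81.76 degrees
    mod 360 = 81.76 degrees

81.76 degrees


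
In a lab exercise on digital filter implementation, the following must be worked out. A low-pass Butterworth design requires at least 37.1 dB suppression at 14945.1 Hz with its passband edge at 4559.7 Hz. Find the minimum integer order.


Butterworth filter order formula:
n = log10(10^(A/10) - 1) / (2 * log10(f_stop/f_pass))
10^(37.1/10) - 1 = 5127.6138
f_stop/f_pass = 14945.1 / 4559.7 = 3.2776
n = 3.5979 -> ceil = 4

4
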